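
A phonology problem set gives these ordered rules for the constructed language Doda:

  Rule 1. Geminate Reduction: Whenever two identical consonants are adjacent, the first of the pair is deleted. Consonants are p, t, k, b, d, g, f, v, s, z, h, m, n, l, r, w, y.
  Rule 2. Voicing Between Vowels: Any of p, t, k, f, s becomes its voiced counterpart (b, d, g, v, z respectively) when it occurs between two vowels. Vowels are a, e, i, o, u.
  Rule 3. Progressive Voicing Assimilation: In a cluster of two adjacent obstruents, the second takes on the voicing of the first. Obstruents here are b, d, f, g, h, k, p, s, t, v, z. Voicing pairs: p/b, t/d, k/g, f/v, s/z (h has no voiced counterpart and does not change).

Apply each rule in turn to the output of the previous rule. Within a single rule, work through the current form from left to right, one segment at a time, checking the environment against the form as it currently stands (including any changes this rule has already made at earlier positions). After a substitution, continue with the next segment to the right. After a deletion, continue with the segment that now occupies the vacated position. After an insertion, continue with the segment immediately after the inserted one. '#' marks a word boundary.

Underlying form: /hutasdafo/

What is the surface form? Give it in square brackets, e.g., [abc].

[hudastavo]

Rule 1 Geminate Reduction: no change — [hutasdafo]
Rule 2 Voicing Between Vowels: [hutasdafo] → [hudasdavo]
Rule 3 Progressive Voicing Assimilation: [hudasdavo] → [hudastavo]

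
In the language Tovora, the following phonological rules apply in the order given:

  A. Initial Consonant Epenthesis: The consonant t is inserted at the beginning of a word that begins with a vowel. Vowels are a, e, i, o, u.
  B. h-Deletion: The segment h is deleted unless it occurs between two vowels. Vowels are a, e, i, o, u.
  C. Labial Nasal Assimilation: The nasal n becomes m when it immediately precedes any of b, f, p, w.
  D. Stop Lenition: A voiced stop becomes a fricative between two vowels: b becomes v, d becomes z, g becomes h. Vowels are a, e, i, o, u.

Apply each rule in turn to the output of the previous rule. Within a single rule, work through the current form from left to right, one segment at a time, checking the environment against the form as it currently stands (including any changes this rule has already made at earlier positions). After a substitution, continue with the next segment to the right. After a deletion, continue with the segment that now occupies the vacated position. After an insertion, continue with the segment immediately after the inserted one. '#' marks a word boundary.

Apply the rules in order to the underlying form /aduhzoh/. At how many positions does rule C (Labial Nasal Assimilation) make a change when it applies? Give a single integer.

A Initial Consonant Epenthesis: [aduhzoh] → [taduhzoh]
B h-Deletion: [taduhzoh] → [taduzo]
C Labial Nasal Assimilation: no change — [taduzo]
D Stop Lenition: [taduzo] → [tazuzo]
Rule C changed 0 position(s).

0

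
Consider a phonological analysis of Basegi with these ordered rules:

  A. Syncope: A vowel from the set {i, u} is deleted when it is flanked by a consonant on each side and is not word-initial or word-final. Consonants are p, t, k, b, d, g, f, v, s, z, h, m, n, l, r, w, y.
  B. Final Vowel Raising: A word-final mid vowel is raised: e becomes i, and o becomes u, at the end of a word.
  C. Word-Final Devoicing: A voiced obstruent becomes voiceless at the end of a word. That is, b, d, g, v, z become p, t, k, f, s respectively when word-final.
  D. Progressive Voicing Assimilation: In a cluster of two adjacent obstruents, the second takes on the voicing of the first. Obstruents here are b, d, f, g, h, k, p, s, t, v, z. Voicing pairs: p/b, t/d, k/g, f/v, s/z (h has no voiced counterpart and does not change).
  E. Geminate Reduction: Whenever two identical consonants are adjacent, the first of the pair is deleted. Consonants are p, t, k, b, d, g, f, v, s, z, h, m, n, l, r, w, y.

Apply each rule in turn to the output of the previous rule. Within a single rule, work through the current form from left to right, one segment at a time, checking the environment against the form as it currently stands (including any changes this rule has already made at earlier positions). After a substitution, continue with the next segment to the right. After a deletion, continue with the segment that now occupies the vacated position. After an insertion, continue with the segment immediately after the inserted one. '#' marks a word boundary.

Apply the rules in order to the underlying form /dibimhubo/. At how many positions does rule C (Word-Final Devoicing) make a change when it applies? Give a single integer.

A Syncope: [dibimhubo] → [dbmhbo]
B Final Vowel Raising: [dbmhbo] → [dbmhbu]
C Word-Final Devoicing: no change — [dbmhbu]
D Progressive Voicing Assimilation: [dbmhbu] → [dbmhpu]
E Geminate Reduction: no change — [dbmhpu]
Rule C changed 0 position(s).

0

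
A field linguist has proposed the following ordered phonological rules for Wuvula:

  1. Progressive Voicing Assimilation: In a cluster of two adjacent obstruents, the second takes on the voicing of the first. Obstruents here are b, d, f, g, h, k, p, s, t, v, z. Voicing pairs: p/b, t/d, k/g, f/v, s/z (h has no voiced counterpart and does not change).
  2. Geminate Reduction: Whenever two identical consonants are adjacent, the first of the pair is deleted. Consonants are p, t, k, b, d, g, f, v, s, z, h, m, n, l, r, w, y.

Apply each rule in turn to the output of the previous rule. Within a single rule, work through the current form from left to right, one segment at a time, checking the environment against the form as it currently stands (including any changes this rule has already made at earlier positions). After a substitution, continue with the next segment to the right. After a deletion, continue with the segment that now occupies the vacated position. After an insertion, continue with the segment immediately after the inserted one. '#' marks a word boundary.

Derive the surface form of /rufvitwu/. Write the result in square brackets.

[rufitwu]

1 Progressive Voicing Assimilation: [rufvitwu] → [ruffitwu]
2 Geminate Reduction: [ruffitwu] → [rufitwu]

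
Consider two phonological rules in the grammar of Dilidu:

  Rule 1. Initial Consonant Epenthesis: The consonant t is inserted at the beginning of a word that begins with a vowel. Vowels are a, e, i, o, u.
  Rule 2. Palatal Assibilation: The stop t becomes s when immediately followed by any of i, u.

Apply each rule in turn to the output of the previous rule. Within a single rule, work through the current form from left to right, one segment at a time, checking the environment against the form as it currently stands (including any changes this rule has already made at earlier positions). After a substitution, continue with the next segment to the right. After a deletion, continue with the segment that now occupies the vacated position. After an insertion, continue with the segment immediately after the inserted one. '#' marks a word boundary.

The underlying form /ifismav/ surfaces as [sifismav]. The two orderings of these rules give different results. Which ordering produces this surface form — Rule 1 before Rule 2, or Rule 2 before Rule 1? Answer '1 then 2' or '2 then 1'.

1 then 2

Order 1 then 2:
  1 Initial Consonant Epenthesis: [ifismav] → [tifismav]
  2 Palatal Assibilation: [tifismav] → [sifismav]
  result: [sifismav]
Order 2 then 1:
  2 Palatal Assibilation: no change — [ifismav]
  1 Initial Consonant Epenthesis: [ifismav] → [tifismav]
  result: [tifismav]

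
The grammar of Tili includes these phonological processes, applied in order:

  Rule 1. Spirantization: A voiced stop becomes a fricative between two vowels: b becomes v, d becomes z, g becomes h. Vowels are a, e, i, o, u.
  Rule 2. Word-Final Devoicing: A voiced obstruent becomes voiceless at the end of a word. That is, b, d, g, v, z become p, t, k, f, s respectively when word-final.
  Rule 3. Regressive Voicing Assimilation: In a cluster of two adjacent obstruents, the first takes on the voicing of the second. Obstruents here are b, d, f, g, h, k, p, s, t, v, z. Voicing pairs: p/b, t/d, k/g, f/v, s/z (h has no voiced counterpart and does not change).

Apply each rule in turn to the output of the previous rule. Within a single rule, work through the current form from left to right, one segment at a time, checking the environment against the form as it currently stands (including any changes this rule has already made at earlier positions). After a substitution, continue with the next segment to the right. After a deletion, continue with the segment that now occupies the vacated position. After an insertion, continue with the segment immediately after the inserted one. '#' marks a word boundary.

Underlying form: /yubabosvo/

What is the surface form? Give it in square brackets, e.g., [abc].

Rule 1 Spirantization: [yubabosvo] → [yuvavosvo]
Rule 2 Word-Final Devoicing: no change — [yuvavosvo]
Rule 3 Regressive Voicing Assimilation: [yuvavosvo] → [yuvavozvo]

[yuvavozvo]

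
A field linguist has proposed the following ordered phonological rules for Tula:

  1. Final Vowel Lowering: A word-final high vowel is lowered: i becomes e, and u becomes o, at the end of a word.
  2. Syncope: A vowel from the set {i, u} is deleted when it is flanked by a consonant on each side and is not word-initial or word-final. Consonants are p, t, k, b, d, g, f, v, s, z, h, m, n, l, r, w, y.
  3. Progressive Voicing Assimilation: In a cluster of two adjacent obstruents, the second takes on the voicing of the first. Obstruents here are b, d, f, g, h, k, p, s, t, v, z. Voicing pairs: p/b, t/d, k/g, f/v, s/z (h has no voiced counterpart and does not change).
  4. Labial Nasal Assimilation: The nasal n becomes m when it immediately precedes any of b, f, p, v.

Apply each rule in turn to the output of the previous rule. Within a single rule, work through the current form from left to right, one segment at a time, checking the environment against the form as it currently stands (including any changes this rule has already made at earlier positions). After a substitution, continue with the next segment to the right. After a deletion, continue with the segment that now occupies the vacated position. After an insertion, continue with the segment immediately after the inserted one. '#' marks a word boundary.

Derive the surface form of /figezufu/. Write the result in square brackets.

1 Final Vowel Lowering: [figezufu] → [figezufo]
2 Syncope: [figezufo] → [fgezfo]
3 Progressive Voicing Assimilation: [fgezfo] → [fkezvo]
4 Labial Nasal Assimilation: no change — [fkezvo]

[fkezvo]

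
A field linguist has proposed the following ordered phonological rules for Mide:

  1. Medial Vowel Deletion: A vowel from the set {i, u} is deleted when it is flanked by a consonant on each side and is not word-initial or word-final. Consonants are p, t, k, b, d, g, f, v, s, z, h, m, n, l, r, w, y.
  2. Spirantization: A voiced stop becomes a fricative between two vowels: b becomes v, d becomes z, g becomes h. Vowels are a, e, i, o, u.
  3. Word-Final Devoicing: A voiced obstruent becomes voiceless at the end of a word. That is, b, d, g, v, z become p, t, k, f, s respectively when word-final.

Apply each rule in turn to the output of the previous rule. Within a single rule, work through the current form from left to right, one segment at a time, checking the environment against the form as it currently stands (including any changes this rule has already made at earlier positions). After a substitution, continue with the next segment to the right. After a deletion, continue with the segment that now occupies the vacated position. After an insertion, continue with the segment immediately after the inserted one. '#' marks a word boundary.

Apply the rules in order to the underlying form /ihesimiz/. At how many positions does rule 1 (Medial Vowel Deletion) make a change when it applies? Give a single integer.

1 Medial Vowel Deletion: [ihesimiz] → [ihesmz]
2 Spirantization: no change — [ihesmz]
3 Word-Final Devoicing: [ihesmz] → [ihesms]
Rule 1 changed 2 position(s).

2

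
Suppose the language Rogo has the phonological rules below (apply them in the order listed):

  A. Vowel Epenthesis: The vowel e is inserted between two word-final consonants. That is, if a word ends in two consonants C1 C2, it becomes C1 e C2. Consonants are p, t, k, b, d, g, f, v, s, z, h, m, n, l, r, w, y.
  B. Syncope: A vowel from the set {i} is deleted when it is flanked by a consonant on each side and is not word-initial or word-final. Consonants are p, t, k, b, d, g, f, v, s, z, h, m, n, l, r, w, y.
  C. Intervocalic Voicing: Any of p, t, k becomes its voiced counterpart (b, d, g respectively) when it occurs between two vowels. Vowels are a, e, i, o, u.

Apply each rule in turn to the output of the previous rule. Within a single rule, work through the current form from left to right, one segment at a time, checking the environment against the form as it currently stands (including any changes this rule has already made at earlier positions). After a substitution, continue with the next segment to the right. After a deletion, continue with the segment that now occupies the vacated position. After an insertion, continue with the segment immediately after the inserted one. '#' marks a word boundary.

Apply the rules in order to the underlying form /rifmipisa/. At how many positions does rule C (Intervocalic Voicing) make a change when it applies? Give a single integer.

0

A Vowel Epenthesis: no change — [rifmipisa]
B Syncope: [rifmipisa] → [rfmpsa]
C Intervocalic Voicing: no change — [rfmpsa]
Rule C changed 0 position(s).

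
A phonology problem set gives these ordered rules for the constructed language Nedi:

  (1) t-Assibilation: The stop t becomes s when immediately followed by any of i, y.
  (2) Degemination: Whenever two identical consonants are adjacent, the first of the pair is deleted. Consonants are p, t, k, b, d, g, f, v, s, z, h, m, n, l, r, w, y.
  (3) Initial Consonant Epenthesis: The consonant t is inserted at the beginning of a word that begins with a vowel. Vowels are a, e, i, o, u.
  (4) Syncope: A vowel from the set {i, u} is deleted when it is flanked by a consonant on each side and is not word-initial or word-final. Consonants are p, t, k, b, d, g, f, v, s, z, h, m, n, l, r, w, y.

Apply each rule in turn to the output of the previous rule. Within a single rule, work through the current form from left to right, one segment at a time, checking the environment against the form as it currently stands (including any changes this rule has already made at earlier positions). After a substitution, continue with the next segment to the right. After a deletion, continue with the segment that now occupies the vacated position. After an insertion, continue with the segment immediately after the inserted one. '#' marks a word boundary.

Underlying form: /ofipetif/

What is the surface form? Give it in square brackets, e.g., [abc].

[tofpesf]

(1) t-Assibilation: [ofipetif] → [ofipesif]
(2) Degemination: no change — [ofipesif]
(3) Initial Consonant Epenthesis: [ofipesif] → [tofipesif]
(4) Syncope: [tofipesif] → [tofpesf]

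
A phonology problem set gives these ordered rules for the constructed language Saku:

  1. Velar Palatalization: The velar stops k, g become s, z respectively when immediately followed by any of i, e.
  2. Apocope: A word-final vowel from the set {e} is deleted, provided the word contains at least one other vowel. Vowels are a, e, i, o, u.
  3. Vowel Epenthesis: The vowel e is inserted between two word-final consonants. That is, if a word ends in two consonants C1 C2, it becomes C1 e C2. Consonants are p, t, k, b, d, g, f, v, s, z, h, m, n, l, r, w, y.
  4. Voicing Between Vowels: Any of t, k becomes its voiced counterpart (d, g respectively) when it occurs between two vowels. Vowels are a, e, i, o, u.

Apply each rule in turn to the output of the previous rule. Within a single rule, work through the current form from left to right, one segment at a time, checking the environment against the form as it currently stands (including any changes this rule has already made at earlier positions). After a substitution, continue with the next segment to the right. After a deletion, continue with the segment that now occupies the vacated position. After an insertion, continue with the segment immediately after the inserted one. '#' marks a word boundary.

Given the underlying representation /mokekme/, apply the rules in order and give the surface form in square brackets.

[mosegem]

1 Velar Palatalization: [mokekme] → [mosekme]
2 Apocope: [mosekme] → [mosekm]
3 Vowel Epenthesis: [mosekm] → [mosekem]
4 Voicing Between Vowels: [mosekem] → [mosegem]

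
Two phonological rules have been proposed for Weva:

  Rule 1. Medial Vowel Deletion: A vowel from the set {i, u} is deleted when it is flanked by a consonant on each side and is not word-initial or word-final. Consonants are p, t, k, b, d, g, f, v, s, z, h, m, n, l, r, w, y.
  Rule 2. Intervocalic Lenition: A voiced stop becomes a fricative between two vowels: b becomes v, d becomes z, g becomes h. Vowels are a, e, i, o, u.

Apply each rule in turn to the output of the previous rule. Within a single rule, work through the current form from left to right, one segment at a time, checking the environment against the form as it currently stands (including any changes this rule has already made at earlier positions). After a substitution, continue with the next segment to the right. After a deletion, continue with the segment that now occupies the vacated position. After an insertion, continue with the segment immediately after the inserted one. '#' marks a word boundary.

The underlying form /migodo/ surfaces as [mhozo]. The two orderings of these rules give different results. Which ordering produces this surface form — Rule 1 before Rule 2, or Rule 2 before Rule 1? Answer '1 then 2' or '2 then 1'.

Order 1 then 2:
  1 Medial Vowel Deletion: [migodo] → [mgodo]
  2 Intervocalic Lenition: [mgodo] → [mgozo]
  result: [mgozo]
Order 2 then 1:
  2 Intervocalic Lenition: [migodo] → [mihozo]
  1 Medial Vowel Deletion: [mihozo] → [mhozo]
  result: [mhozo]

2 then 1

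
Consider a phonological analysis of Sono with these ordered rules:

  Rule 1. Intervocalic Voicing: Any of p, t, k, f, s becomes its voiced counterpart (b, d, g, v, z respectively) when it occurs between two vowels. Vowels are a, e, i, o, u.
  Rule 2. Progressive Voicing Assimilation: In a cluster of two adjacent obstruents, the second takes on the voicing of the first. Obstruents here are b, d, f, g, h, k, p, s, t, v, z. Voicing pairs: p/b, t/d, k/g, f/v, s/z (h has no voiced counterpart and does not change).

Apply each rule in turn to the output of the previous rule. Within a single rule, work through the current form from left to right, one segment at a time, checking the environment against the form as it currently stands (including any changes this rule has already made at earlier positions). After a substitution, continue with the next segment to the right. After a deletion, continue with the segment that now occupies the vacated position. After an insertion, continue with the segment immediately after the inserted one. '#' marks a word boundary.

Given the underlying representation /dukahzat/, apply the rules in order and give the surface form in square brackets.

Rule 1 Intervocalic Voicing: [dukahzat] → [dugahzat]
Rule 2 Progressive Voicing Assimilation: [dugahzat] → [dugahsat]

[dugahsat]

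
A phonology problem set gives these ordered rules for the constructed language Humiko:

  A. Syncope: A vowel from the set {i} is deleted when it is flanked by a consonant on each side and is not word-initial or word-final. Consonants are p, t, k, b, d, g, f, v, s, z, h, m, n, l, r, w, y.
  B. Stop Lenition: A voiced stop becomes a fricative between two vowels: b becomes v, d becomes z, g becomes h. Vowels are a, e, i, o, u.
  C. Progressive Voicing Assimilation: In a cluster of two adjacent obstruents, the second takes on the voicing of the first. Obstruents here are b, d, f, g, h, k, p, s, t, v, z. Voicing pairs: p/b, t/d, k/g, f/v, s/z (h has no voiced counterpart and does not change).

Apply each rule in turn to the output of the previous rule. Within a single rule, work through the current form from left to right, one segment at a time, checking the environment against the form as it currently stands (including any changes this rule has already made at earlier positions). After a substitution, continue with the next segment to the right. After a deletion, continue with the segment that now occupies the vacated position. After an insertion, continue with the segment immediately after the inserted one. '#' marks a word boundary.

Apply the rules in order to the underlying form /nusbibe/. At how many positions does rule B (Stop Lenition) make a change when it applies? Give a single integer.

0

A Syncope: [nusbibe] → [nusbbe]
B Stop Lenition: no change — [nusbbe]
C Progressive Voicing Assimilation: [nusbbe] → [nusppe]
Rule B changed 0 position(s).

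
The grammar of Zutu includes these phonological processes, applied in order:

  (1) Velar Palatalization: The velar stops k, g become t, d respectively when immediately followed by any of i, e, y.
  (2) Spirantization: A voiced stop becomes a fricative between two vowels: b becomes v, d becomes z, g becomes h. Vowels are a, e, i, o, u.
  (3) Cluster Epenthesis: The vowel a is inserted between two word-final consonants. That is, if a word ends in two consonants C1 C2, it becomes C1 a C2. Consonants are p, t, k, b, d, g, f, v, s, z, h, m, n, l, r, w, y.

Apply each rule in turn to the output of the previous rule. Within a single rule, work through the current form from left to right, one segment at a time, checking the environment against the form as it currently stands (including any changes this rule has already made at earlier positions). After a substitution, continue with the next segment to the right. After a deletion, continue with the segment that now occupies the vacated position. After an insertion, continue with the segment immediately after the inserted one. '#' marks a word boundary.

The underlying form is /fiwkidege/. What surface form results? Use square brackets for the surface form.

[fiwtizeze]

(1) Velar Palatalization: [fiwkidege] → [fiwtidede]
(2) Spirantization: [fiwtidede] → [fiwtizeze]
(3) Cluster Epenthesis: no change — [fiwtizeze]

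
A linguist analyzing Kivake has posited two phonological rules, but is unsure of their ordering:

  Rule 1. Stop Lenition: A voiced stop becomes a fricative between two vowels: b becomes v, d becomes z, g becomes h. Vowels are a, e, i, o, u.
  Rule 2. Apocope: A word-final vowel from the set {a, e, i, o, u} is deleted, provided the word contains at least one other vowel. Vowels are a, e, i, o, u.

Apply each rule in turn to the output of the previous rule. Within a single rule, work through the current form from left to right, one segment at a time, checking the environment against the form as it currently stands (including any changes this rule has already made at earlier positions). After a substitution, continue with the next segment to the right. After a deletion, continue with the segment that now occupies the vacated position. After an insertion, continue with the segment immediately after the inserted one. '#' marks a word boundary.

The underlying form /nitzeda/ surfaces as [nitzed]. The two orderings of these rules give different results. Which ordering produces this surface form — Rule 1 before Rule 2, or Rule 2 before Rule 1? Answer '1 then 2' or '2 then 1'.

Order 1 then 2:
  1 Stop Lenition: [nitzeda] → [nitzeza]
  2 Apocope: [nitzeza] → [nitzez]
  result: [nitzez]
Order 2 then 1:
  2 Apocope: [nitzeda] → [nitzed]
  1 Stop Lenition: no change — [nitzed]
  result: [nitzed]

2 then 1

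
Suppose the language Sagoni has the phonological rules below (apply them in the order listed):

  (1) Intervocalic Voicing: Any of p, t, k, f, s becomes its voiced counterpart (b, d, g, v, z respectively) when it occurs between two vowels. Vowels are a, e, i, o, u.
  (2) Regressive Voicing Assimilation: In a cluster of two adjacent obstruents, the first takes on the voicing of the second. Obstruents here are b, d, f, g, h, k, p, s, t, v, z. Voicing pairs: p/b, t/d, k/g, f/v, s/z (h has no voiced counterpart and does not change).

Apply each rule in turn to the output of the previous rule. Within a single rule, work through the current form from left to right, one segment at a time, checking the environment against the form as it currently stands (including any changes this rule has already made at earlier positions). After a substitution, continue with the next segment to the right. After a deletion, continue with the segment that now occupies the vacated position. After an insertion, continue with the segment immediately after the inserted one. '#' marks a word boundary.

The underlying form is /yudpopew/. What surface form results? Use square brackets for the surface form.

(1) Intervocalic Voicing: [yudpopew] → [yudpobew]
(2) Regressive Voicing Assimilation: [yudpobew] → [yutpobew]

[yutpobew]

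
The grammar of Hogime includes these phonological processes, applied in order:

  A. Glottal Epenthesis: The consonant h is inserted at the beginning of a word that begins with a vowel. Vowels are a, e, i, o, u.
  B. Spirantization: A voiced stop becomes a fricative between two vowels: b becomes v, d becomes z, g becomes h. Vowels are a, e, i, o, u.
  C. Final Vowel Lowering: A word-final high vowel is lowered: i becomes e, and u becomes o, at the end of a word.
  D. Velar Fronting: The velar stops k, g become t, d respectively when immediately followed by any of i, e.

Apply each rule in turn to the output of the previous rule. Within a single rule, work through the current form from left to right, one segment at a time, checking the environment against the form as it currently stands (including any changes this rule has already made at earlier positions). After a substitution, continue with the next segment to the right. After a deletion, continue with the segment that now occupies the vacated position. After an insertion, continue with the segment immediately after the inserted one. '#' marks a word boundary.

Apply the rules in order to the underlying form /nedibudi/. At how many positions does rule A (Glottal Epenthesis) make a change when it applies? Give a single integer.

A Glottal Epenthesis: no change — [nedibudi]
B Spirantization: [nedibudi] → [nezivuzi]
C Final Vowel Lowering: [nezivuzi] → [nezivuze]
D Velar Fronting: no change — [nezivuze]
Rule A changed 0 position(s).

0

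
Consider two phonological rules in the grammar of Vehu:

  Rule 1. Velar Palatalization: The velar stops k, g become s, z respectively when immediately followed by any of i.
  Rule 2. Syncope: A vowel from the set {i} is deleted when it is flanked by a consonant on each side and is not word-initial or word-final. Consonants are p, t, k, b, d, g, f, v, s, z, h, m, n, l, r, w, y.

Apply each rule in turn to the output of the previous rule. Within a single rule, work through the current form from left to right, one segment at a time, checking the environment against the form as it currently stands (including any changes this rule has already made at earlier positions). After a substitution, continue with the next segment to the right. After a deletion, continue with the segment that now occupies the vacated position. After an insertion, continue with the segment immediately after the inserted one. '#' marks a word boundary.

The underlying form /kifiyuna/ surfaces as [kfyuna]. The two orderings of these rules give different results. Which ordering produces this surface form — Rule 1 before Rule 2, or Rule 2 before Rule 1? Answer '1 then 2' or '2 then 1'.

2 then 1

Order 1 then 2:
  1 Velar Palatalization: [kifiyuna] → [sifiyuna]
  2 Syncope: [sifiyuna] → [sfyuna]
  result: [sfyuna]
Order 2 then 1:
  2 Syncope: [kifiyuna] → [kfyuna]
  1 Velar Palatalization: no change — [kfyuna]
  result: [kfyuna]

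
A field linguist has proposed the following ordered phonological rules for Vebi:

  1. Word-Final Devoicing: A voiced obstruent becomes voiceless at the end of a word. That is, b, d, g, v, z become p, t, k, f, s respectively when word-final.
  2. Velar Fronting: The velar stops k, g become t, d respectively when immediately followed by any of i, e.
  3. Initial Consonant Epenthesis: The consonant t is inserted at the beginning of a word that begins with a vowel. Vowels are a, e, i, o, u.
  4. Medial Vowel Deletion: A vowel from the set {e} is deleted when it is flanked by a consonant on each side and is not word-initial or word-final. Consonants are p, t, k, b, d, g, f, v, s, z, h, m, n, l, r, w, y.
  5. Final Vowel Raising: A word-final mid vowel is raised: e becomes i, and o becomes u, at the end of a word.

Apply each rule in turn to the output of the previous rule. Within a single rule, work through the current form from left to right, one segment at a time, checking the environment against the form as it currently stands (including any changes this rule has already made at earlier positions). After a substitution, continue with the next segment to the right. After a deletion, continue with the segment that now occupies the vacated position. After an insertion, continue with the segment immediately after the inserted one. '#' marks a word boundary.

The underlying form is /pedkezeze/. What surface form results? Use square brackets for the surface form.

1 Word-Final Devoicing: no change — [pedkezeze]
2 Velar Fronting: [pedkezeze] → [pedtezeze]
3 Initial Consonant Epenthesis: no change — [pedtezeze]
4 Medial Vowel Deletion: [pedtezeze] → [pdtzze]
5 Final Vowel Raising: [pdtzze] → [pdtzzi]

[pdtzzi]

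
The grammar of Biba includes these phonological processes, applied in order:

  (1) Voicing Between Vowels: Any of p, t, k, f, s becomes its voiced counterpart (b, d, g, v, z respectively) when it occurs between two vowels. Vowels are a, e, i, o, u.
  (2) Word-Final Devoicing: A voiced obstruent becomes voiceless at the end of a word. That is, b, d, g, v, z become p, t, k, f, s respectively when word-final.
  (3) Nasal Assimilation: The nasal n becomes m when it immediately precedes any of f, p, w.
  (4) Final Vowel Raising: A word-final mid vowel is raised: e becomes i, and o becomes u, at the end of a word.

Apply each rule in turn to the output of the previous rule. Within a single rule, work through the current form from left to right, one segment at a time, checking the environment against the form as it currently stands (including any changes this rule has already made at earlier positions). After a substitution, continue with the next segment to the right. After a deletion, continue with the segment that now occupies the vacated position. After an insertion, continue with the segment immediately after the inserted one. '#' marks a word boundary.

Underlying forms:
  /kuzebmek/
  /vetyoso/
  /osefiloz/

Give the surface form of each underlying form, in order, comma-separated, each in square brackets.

/kuzebmek/:
  (1) Voicing Between Vowels: no change — [kuzebmek]
  (2) Word-Final Devoicing: no change — [kuzebmek]
  (3) Nasal Assimilation: no change — [kuzebmek]
  (4) Final Vowel Raising: no change — [kuzebmek]
/vetyoso/:
  (1) Voicing Between Vowels: [vetyoso] → [vetyozo]
  (2) Word-Final Devoicing: no change — [vetyozo]
  (3) Nasal Assimilation: no change — [vetyozo]
  (4) Final Vowel Raising: [vetyozo] → [vetyozu]
/osefiloz/:
  (1) Voicing Between Vowels: [osefiloz] → [ozeviloz]
  (2) Word-Final Devoicing: [ozeviloz] → [ozevilos]
  (3) Nasal Assimilation: no change — [ozevilos]
  (4) Final Vowel Raising: no change — [ozevilos]

[kuzebmek], [vetyozu], [ozevilos]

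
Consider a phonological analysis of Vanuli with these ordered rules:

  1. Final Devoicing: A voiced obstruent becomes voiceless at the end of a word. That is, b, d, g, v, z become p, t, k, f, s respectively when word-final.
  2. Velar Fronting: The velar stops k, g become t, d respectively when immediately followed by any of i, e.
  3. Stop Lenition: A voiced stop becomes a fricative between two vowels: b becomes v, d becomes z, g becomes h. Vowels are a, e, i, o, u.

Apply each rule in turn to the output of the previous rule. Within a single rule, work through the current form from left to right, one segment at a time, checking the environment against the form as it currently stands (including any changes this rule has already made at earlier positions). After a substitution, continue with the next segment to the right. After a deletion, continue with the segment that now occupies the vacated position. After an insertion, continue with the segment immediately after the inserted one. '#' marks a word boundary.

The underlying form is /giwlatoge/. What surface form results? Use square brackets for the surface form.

1 Final Devoicing: no change — [giwlatoge]
2 Velar Fronting: [giwlatoge] → [diwlatode]
3 Stop Lenition: [diwlatode] → [diwlatoze]

[diwlatoze]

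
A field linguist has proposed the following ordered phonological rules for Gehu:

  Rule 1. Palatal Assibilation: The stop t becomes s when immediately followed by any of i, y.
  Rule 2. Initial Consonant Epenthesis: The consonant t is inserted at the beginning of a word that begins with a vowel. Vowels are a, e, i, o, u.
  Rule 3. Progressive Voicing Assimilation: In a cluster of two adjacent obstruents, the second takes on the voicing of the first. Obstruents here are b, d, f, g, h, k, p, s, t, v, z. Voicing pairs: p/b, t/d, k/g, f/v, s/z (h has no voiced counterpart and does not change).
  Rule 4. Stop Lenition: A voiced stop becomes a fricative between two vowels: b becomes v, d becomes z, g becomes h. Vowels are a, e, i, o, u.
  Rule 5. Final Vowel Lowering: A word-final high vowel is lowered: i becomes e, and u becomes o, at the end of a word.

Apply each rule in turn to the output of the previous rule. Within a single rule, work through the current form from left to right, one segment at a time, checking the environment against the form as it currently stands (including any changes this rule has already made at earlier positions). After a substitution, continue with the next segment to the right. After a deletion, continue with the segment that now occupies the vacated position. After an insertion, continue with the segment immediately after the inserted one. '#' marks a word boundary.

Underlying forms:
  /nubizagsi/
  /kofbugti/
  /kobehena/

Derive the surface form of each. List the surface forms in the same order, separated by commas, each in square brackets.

[nuvizagze], [kofpugze], [kovehena]

/nubizagsi/:
  Rule 1 Palatal Assibilation: no change — [nubizagsi]
  Rule 2 Initial Consonant Epenthesis: no change — [nubizagsi]
  Rule 3 Progressive Voicing Assimilation: [nubizagsi] → [nubizagzi]
  Rule 4 Stop Lenition: [nubizagzi] → [nuvizagzi]
  Rule 5 Final Vowel Lowering: [nuvizagzi] → [nuvizagze]
/kofbugti/:
  Rule 1 Palatal Assibilation: [kofbugti] → [kofbugsi]
  Rule 2 Initial Consonant Epenthesis: no change — [kofbugsi]
  Rule 3 Progressive Voicing Assimilation: [kofbugsi] → [kofpugzi]
  Rule 4 Stop Lenition: no change — [kofpugzi]
  Rule 5 Final Vowel Lowering: [kofpugzi] → [kofpugze]
/kobehena/:
  Rule 1 Palatal Assibilation: no change — [kobehena]
  Rule 2 Initial Consonant Epenthesis: no change — [kobehena]
  Rule 3 Progressive Voicing Assimilation: no change — [kobehena]
  Rule 4 Stop Lenition: [kobehena] → [kovehena]
  Rule 5 Final Vowel Lowering: no change — [kovehena]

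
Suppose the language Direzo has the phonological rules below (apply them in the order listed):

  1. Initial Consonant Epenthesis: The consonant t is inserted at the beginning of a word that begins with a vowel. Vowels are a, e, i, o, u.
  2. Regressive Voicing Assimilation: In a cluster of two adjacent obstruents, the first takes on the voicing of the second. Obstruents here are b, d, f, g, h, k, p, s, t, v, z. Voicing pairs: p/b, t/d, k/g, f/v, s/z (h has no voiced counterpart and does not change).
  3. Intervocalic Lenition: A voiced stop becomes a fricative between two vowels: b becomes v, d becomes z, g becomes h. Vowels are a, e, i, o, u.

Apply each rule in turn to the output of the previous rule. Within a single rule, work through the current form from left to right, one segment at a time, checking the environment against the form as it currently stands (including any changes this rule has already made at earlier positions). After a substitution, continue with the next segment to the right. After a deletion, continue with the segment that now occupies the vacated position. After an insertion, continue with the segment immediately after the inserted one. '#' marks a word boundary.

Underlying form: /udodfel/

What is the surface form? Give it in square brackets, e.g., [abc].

1 Initial Consonant Epenthesis: [udodfel] → [tudodfel]
2 Regressive Voicing Assimilation: [tudodfel] → [tudotfel]
3 Intervocalic Lenition: [tudotfel] → [tuzotfel]

[tuzotfel]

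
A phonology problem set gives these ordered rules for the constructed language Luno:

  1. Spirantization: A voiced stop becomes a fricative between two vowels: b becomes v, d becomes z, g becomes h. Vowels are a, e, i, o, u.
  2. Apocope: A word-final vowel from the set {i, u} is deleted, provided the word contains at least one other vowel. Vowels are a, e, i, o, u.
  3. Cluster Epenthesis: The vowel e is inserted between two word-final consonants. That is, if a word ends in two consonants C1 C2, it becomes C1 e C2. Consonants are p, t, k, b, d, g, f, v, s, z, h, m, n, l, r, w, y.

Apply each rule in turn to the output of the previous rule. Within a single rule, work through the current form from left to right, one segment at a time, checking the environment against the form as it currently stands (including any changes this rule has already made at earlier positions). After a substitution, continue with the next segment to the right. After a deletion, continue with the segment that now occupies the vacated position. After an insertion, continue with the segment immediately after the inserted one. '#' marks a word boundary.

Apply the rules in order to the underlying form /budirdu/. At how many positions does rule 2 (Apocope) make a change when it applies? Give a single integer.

1 Spirantization: [budirdu] → [buzirdu]
2 Apocope: [buzirdu] → [buzird]
3 Cluster Epenthesis: [buzird] → [buzired]
Rule 2 changed 1 position(s).

1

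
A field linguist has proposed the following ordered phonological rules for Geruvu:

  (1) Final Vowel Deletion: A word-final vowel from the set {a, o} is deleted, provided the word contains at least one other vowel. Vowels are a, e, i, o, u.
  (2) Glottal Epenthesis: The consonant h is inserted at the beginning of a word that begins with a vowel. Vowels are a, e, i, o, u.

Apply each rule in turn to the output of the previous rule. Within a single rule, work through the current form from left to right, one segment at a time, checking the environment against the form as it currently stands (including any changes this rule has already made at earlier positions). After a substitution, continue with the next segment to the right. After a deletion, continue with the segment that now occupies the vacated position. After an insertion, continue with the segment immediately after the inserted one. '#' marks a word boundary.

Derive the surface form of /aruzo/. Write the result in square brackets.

(1) Final Vowel Deletion: [aruzo] → [aruz]
(2) Glottal Epenthesis: [aruz] → [haruz]

[haruz]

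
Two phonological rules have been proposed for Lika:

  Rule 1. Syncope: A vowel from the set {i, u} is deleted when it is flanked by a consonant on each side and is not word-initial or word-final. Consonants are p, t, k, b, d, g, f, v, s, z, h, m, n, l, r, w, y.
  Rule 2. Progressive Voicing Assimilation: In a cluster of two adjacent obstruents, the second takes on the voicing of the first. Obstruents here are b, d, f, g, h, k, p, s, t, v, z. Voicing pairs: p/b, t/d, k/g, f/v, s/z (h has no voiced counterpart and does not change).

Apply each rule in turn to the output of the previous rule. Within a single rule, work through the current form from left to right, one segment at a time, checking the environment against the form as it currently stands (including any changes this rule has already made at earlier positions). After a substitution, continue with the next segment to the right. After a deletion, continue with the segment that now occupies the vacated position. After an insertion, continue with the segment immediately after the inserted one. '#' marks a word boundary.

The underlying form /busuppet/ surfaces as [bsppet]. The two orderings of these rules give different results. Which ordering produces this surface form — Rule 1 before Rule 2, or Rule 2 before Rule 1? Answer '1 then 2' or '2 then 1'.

2 then 1

Order 1 then 2:
  1 Syncope: [busuppet] → [bsppet]
  2 Progressive Voicing Assimilation: [bsppet] → [bzbbet]
  result: [bzbbet]
Order 2 then 1:
  2 Progressive Voicing Assimilation: no change — [busuppet]
  1 Syncope: [busuppet] → [bsppet]
  result: [bsppet]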